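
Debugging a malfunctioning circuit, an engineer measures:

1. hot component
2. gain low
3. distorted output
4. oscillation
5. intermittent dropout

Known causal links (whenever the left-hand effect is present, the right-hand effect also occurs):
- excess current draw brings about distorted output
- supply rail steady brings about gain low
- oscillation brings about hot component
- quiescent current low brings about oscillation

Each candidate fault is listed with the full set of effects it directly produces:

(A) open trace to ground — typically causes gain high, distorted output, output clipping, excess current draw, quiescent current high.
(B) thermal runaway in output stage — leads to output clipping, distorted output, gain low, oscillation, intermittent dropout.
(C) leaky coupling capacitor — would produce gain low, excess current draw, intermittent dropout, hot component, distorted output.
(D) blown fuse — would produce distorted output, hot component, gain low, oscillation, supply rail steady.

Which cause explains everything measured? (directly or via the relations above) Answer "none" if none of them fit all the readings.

Checking each candidate against the observations:
(A) open trace to ground — fails on hot component, gain low, oscillation, intermittent dropout (predicts gain high, not gain low)
(B) thermal runaway in output stage — accounts for every observation (hot component through oscillation → hot component)
(C) leaky coupling capacitor — does not account for oscillation
(D) blown fuse — hot component yes; gain low yes; distorted output yes; oscillation yes; intermittent dropout NO
(B) is the only candidate with no mismatches.

B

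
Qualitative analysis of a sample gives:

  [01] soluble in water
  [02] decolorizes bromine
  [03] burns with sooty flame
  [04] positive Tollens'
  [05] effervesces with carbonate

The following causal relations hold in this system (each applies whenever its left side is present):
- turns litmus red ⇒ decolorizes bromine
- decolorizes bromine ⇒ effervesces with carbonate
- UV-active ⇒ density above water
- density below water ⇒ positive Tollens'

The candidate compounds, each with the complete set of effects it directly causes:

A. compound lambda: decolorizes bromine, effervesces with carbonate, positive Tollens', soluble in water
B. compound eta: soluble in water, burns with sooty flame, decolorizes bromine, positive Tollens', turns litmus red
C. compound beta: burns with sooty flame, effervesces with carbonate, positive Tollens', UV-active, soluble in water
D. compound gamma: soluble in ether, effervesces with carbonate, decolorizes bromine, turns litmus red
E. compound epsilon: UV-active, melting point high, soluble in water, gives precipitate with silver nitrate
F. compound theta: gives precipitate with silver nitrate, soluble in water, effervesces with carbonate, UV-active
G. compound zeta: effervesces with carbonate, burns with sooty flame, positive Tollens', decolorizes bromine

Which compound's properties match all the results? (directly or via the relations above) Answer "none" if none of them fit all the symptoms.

For each candidate, compare predicted effects to what was observed:
(A) compound lambda — soluble in water yes; decolorizes bromine yes; burns with sooty flame NO; positive Tollens' yes; effervesces with carbonate yes
(B) compound eta — soluble in water yes; decolorizes bromine yes; burns with sooty flame yes; positive Tollens' yes; effervesces with carbonate yes (by decolorizes bromine → effervesces with carbonate)
(C) compound beta — soluble in water yes; decolorizes bromine NO; burns with sooty flame yes; positive Tollens' yes; effervesces with carbonate yes
(D) compound gamma — does not account for soluble in water, burns with sooty flame, positive Tollens'
(E) compound epsilon — does not account for decolorizes bromine, burns with sooty flame, positive Tollens', effervesces with carbonate
(F) compound theta — does not account for decolorizes bromine, burns with sooty flame, positive Tollens'
(G) compound zeta — soluble in water NO; decolorizes bromine yes; burns with sooty flame yes; positive Tollens' yes; effervesces with carbonate yes
(B) is the only candidate with no mismatches.

B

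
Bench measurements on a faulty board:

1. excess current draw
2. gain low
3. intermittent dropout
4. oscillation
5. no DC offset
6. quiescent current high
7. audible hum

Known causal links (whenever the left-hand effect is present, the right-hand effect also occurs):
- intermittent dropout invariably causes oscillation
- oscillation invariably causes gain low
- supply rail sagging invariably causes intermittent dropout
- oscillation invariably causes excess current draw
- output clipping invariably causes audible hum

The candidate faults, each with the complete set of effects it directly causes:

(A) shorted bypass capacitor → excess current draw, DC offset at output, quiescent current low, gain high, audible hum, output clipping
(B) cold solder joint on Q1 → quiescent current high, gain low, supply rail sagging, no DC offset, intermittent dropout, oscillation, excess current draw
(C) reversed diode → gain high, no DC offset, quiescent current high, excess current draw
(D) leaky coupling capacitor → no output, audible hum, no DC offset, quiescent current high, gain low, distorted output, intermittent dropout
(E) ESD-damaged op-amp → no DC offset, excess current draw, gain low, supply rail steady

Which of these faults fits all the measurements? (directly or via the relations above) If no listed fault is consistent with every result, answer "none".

Checking each candidate against the observations:
(A) shorted bypass capacitor — fails on gain low, intermittent dropout, oscillation, no DC offset, quiescent current high (predicts gain high, not gain low; predicts DC offset at output, not no DC offset; predicts quiescent current low, not quiescent current high)
(B) cold solder joint on Q1 — does not account for audible hum
(C) reversed diode — fails on gain low, intermittent dropout, oscillation, audible hum (predicts gain high, not gain low)
(D) leaky coupling capacitor — excess current draw match (by intermittent dropout → oscillation → excess current draw); gain low match; intermittent dropout match; oscillation match (by intermittent dropout → oscillation); no DC offset match; quiescent current high match; audible hum match
(E) ESD-damaged op-amp — excess current draw match; gain low match; intermittent dropout miss; oscillation miss; no DC offset match; quiescent current high miss; audible hum miss
Only (D) is consistent with every observation.

D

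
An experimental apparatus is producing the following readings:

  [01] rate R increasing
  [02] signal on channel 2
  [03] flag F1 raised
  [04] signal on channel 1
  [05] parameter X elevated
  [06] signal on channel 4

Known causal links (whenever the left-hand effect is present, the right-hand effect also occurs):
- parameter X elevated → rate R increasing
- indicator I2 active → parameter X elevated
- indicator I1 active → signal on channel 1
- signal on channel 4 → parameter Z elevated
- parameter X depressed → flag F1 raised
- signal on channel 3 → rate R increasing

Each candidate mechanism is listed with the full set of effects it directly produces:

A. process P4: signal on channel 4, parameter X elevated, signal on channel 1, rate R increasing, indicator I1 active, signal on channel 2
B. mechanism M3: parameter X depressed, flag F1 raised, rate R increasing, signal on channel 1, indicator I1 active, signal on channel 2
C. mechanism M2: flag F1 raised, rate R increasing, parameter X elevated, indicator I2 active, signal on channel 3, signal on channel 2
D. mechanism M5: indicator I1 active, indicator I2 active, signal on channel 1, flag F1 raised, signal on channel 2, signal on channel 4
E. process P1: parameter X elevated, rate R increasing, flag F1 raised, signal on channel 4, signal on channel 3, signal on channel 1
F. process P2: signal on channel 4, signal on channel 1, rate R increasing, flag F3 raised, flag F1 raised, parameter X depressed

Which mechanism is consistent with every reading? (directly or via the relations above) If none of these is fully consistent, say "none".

D

Testing each hypothesis:
(A) process P4 — rate R increasing yes; signal on channel 2 yes; flag F1 raised NO; signal on channel 1 yes; parameter X elevated yes; signal on channel 4 yes
(B) mechanism M3 — rate R increasing yes; signal on channel 2 yes; flag F1 raised yes; signal on channel 1 yes; parameter X elevated NO; signal on channel 4 NO
(C) mechanism M2 — does not account for signal on channel 1, signal on channel 4
(D) mechanism M5 — accounts for every observation (rate R increasing via indicator I2 active → parameter X elevated → rate R increasing)
(E) process P1 — rate R increasing yes; signal on channel 2 NO; flag F1 raised yes; signal on channel 1 yes; parameter X elevated yes; signal on channel 4 yes
(F) process P2 — rate R increasing yes; signal on channel 2 NO; flag F1 raised yes; signal on channel 1 yes; parameter X elevated NO; signal on channel 4 yes
(D) is the only candidate with no mismatches.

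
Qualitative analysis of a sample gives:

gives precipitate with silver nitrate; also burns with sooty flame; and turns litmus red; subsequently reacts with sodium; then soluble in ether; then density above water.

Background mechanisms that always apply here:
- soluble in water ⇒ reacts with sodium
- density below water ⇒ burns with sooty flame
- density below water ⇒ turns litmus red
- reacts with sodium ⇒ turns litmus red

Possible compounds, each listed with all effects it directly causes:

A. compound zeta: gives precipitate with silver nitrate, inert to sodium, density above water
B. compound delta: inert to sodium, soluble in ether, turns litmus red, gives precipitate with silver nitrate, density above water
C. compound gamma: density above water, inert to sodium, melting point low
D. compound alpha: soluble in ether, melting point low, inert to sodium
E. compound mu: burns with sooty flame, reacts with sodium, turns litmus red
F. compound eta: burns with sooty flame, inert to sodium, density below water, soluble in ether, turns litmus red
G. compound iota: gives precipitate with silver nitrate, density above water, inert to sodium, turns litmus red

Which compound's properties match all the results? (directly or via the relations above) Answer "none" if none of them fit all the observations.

Checking each candidate against the observations:
(A) compound zeta — fails on burns with sooty flame, turns litmus red, reacts with sodium, soluble in ether (predicts inert to sodium, not reacts with sodium)
(B) compound delta — gives precipitate with silver nitrate +; burns with sooty flame -; turns litmus red +; reacts with sodium -; soluble in ether +; density above water +
(C) compound gamma — fails on gives precipitate with silver nitrate, burns with sooty flame, turns litmus red, reacts with sodium, soluble in ether (predicts inert to sodium, not reacts with sodium)
(D) compound alpha — gives precipitate with silver nitrate -; burns with sooty flame -; turns litmus red -; reacts with sodium -; soluble in ether +; density above water -
(E) compound mu — gives precipitate with silver nitrate -; burns with sooty flame +; turns litmus red +; reacts with sodium +; soluble in ether -; density above water -
(F) compound eta — fails on gives precipitate with silver nitrate, reacts with sodium, density above water (predicts inert to sodium, not reacts with sodium; predicts density below water, not density above water)
(G) compound iota — gives precipitate with silver nitrate +; burns with sooty flame -; turns litmus red +; reacts with sodium -; soluble in ether -; density above water +
Every candidate fails on at least one observation.

none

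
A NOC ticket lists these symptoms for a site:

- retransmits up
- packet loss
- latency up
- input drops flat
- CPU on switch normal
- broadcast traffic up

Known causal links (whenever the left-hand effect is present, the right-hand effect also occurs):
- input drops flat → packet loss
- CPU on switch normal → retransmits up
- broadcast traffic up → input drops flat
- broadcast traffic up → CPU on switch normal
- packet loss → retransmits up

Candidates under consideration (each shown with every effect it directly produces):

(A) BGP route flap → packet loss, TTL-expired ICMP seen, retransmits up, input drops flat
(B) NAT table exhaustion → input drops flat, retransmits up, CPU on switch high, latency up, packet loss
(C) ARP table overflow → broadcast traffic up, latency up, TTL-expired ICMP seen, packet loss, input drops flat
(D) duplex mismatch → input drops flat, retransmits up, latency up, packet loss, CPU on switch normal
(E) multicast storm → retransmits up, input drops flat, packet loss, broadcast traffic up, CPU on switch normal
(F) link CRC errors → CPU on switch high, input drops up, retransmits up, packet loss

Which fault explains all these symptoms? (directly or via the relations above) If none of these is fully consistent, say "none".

Checking each candidate against the observations:
(A) BGP route flap — retransmits up ✓; packet loss ✓; latency up ✗; input drops flat ✓; CPU on switch normal ✗; broadcast traffic up ✗
(B) NAT table exhaustion — retransmits up ✓; packet loss ✓; latency up ✓; input drops flat ✓; CPU on switch normal ✗; broadcast traffic up ✗
(C) ARP table overflow — retransmits up ✓ (by packet loss → retransmits up); packet loss ✓; latency up ✓; input drops flat ✓; CPU on switch normal ✓ (by broadcast traffic up → CPU on switch normal); broadcast traffic up ✓
(D) duplex mismatch — does not account for broadcast traffic up
(E) multicast storm — does not account for latency up
(F) link CRC errors — retransmits up ✓; packet loss ✓; latency up ✗; input drops flat ✗; CPU on switch normal ✗; broadcast traffic up ✗
Only (C) is consistent with every observation.

C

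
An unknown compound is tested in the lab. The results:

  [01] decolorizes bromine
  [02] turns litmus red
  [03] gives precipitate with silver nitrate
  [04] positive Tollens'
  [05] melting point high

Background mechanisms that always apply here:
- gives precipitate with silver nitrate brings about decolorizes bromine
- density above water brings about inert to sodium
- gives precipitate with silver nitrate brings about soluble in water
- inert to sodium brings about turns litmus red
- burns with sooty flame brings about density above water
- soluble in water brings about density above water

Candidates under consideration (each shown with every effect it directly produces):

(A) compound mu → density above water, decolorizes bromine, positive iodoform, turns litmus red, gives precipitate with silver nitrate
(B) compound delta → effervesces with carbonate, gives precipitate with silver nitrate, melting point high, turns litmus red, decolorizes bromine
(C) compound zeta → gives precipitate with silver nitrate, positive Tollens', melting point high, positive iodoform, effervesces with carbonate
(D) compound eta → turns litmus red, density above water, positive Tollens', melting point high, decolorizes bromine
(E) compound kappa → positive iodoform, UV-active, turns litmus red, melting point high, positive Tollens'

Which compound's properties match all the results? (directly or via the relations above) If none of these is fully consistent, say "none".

C

Testing each hypothesis:
(A) compound mu — does not account for positive Tollens', melting point high
(B) compound delta — does not account for positive Tollens'
(C) compound zeta — decolorizes bromine yes (via gives precipitate with silver nitrate → decolorizes bromine); turns litmus red yes (via gives precipitate with silver nitrate → soluble in water → density above water → inert to sodium → turns litmus red); gives precipitate with silver nitrate yes; positive Tollens' yes; melting point high yes
(D) compound eta — decolorizes bromine yes; turns litmus red yes; gives precipitate with silver nitrate NO; positive Tollens' yes; melting point high yes
(E) compound kappa — does not account for decolorizes bromine, gives precipitate with silver nitrate
(C) alone accounts for all the evidence.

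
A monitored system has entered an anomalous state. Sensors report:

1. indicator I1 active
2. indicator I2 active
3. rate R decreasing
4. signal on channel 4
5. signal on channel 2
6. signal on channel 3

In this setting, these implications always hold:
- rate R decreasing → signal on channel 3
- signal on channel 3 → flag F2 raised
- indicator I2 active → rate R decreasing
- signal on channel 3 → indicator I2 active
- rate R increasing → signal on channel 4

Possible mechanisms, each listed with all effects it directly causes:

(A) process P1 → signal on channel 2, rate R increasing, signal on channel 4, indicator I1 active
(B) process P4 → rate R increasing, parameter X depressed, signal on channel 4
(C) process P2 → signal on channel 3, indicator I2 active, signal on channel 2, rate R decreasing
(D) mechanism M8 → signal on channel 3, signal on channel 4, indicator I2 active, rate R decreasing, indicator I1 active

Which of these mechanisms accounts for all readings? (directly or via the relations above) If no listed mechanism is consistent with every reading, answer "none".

For each candidate, compare predicted effects to what was observed:
(A) process P1 — fails on indicator I2 active, rate R decreasing, signal on channel 3 (predicts rate R increasing, not rate R decreasing)
(B) process P4 — indicator I1 active ✗; indicator I2 active ✗; rate R decreasing ✗; signal on channel 4 ✓; signal on channel 2 ✗; signal on channel 3 ✗
(C) process P2 — does not account for indicator I1 active, signal on channel 4
(D) mechanism M8 — indicator I1 active ✓; indicator I2 active ✓; rate R decreasing ✓; signal on channel 4 ✓; signal on channel 2 ✗; signal on channel 3 ✓
None of the listed candidates fits everything.

none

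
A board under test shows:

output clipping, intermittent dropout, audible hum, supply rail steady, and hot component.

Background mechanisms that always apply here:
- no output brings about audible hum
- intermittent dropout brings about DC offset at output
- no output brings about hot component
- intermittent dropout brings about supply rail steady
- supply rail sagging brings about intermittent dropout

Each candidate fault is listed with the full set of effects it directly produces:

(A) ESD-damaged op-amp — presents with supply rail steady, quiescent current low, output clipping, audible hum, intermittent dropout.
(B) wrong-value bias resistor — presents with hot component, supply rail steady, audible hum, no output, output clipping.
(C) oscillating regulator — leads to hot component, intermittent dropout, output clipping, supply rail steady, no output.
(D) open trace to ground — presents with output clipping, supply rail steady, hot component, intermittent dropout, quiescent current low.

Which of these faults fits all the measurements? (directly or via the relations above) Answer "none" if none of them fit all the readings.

C

For each candidate, compare predicted effects to what was observed:
(A) ESD-damaged op-amp — does not account for hot component
(B) wrong-value bias resistor — does not account for intermittent dropout
(C) oscillating regulator — output clipping +; intermittent dropout +; audible hum + (through no output → audible hum); supply rail steady +; hot component +
(D) open trace to ground — output clipping +; intermittent dropout +; audible hum -; supply rail steady +; hot component +
(C) alone accounts for all the evidence.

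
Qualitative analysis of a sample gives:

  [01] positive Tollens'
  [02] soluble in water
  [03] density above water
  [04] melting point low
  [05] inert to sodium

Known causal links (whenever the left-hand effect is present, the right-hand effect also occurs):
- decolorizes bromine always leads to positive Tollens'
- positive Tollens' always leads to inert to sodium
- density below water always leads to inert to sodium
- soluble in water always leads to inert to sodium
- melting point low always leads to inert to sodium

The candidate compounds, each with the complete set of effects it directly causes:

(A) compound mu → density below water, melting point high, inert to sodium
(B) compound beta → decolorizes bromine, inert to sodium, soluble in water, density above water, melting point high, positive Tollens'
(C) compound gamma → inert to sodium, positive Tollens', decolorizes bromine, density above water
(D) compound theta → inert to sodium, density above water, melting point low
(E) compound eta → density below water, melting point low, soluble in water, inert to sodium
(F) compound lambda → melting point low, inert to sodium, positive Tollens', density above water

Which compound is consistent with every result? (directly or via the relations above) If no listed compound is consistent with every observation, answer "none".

none

Per-candidate check:
(A) compound mu — positive Tollens' -; soluble in water -; density above water -; melting point low -; inert to sodium +
(B) compound beta — fails on melting point low (predicts melting point high, not melting point low)
(C) compound gamma — positive Tollens' +; soluble in water -; density above water +; melting point low -; inert to sodium +
(D) compound theta — positive Tollens' -; soluble in water -; density above water +; melting point low +; inert to sodium +
(E) compound eta — positive Tollens' -; soluble in water +; density above water -; melting point low +; inert to sodium +
(F) compound lambda — does not account for soluble in water
Every candidate fails on at least one observation.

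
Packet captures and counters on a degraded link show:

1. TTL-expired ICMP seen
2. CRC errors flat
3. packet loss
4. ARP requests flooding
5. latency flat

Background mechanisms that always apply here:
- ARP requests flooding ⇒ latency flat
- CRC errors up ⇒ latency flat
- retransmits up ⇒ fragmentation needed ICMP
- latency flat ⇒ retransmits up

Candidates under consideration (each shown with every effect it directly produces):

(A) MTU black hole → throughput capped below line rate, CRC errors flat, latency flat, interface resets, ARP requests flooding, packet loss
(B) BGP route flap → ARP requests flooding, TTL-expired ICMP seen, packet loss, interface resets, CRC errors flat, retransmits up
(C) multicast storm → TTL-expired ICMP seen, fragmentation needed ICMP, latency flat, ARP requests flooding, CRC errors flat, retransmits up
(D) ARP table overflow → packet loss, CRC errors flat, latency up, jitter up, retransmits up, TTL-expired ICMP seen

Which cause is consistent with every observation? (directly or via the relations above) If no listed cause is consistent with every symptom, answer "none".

B

For each candidate, compare predicted effects to what was observed:
(A) MTU black hole — does not account for TTL-expired ICMP seen
(B) BGP route flap — accounts for every observation (latency flat by ARP requests flooding → latency flat)
(C) multicast storm — does not account for packet loss
(D) ARP table overflow — fails on ARP requests flooding, latency flat (predicts latency up, not latency flat)
Only (B) is consistent with every observation.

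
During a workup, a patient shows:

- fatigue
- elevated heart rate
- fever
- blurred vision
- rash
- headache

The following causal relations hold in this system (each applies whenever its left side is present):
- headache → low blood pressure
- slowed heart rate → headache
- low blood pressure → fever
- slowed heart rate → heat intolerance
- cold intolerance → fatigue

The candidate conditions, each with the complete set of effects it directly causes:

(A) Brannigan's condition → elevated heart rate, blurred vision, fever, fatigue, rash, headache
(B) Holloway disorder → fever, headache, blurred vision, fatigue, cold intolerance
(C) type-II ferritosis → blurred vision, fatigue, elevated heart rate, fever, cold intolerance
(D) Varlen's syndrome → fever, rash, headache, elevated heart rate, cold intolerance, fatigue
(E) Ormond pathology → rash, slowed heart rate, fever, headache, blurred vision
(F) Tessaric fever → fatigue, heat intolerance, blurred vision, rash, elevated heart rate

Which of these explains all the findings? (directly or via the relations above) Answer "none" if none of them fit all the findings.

Per-candidate check:
(A) Brannigan's condition — accounts for every observation
(B) Holloway disorder — does not account for elevated heart rate, rash
(C) type-II ferritosis — fatigue +; elevated heart rate +; fever +; blurred vision +; rash -; headache -
(D) Varlen's syndrome — fatigue +; elevated heart rate +; fever +; blurred vision -; rash +; headache +
(E) Ormond pathology — fatigue -; elevated heart rate -; fever +; blurred vision +; rash +; headache +
(F) Tessaric fever — fatigue +; elevated heart rate +; fever -; blurred vision +; rash +; headache -
(A) alone accounts for all the evidence.

A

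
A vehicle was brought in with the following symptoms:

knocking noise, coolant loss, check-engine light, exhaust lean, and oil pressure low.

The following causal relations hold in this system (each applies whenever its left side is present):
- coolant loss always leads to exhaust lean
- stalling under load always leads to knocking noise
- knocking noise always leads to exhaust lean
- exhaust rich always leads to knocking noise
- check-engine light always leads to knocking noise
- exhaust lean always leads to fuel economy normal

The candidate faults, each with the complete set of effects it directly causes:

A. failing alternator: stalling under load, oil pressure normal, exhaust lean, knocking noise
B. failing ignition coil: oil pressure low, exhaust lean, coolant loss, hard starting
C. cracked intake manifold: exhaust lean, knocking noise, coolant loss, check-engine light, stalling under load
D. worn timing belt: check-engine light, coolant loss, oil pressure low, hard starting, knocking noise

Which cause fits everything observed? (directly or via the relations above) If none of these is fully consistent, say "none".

Testing each hypothesis:
(A) failing alternator — knocking noise match; coolant loss miss; check-engine light miss; exhaust lean match; oil pressure low miss
(B) failing ignition coil — knocking noise miss; coolant loss match; check-engine light miss; exhaust lean match; oil pressure low match
(C) cracked intake manifold — knocking noise match; coolant loss match; check-engine light match; exhaust lean match; oil pressure low miss
(D) worn timing belt — knocking noise match; coolant loss match; check-engine light match; exhaust lean match (by coolant loss → exhaust lean); oil pressure low match
(D) is the only candidate with no mismatches.

D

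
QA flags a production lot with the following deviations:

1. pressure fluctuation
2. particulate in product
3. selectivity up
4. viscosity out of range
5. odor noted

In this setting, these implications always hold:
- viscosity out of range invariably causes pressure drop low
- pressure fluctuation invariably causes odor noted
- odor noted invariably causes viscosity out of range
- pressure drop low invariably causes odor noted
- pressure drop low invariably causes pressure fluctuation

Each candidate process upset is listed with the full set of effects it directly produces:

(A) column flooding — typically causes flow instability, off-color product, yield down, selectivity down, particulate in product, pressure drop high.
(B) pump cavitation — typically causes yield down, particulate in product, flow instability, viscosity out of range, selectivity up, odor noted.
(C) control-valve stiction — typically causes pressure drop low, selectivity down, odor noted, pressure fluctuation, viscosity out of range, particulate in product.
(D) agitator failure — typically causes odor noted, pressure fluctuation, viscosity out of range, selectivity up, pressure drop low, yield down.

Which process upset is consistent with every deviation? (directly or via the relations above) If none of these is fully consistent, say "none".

B

For each candidate, compare predicted effects to what was observed:
(A) column flooding — pressure fluctuation NO; particulate in product yes; selectivity up NO; viscosity out of range NO; odor noted NO
(B) pump cavitation — accounts for every observation (pressure fluctuation through viscosity out of range → pressure drop low → pressure fluctuation)
(C) control-valve stiction — pressure fluctuation yes; particulate in product yes; selectivity up NO; viscosity out of range yes; odor noted yes
(D) agitator failure — does not account for particulate in product
(B) alone accounts for all the evidence.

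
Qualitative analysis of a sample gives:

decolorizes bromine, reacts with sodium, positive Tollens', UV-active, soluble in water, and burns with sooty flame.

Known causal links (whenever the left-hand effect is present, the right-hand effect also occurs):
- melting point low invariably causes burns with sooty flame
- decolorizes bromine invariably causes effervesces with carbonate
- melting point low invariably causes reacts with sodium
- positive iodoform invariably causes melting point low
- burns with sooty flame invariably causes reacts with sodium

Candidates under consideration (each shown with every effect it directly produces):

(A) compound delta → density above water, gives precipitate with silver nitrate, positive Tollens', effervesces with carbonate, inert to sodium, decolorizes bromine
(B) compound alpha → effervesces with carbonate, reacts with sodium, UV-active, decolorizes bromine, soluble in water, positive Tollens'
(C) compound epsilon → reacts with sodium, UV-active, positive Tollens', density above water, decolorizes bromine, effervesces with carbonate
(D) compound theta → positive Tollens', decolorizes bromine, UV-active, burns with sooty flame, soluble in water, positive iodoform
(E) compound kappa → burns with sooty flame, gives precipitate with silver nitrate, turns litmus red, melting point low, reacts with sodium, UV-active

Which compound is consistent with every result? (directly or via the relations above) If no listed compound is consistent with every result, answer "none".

D

For each candidate, compare predicted effects to what was observed:
(A) compound delta — decolorizes bromine yes; reacts with sodium NO; positive Tollens' yes; UV-active NO; soluble in water NO; burns with sooty flame NO
(B) compound alpha — decolorizes bromine yes; reacts with sodium yes; positive Tollens' yes; UV-active yes; soluble in water yes; burns with sooty flame NO
(C) compound epsilon — decolorizes bromine yes; reacts with sodium yes; positive Tollens' yes; UV-active yes; soluble in water NO; burns with sooty flame NO
(D) compound theta — decolorizes bromine yes; reacts with sodium yes (through burns with sooty flame → reacts with sodium); positive Tollens' yes; UV-active yes; soluble in water yes; burns with sooty flame yes
(E) compound kappa — decolorizes bromine NO; reacts with sodium yes; positive Tollens' NO; UV-active yes; soluble in water NO; burns with sooty flame yes
Only (D) is consistent with every observation.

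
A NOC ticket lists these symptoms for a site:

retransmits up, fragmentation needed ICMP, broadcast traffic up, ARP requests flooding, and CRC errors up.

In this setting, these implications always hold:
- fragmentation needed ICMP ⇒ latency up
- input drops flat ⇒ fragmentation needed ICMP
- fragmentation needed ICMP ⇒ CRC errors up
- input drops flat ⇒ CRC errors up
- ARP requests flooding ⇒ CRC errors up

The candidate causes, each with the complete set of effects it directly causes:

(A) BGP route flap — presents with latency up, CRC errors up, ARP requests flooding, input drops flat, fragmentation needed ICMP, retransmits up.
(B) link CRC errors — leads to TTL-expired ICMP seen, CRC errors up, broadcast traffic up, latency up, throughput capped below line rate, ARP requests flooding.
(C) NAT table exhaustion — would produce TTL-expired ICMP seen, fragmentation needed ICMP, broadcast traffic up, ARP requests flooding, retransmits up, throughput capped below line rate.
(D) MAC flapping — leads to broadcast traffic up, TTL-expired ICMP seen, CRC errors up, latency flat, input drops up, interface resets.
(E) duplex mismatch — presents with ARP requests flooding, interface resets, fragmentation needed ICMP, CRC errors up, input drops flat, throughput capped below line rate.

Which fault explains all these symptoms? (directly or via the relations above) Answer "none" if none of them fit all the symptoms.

C

Checking each candidate against the observations:
(A) BGP route flap — does not account for broadcast traffic up
(B) link CRC errors — retransmits up -; fragmentation needed ICMP -; broadcast traffic up +; ARP requests flooding +; CRC errors up +
(C) NAT table exhaustion — retransmits up +; fragmentation needed ICMP +; broadcast traffic up +; ARP requests flooding +; CRC errors up + (by ARP requests flooding → CRC errors up)
(D) MAC flapping — does not account for retransmits up, fragmentation needed ICMP, ARP requests flooding
(E) duplex mismatch — retransmits up -; fragmentation needed ICMP +; broadcast traffic up -; ARP requests flooding +; CRC errors up +
(C) alone accounts for all the evidence.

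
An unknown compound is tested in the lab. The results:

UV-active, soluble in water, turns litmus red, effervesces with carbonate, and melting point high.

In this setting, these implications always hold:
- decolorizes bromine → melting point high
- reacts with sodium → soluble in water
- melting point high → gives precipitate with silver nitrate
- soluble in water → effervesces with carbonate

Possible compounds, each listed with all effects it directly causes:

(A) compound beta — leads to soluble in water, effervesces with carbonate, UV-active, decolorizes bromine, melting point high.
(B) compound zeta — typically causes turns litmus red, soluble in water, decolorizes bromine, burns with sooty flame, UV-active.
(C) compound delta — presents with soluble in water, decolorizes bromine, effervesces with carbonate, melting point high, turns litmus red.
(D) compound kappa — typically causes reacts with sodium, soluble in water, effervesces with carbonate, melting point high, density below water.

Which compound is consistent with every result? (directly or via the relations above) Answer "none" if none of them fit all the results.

B

For each candidate, compare predicted effects to what was observed:
(A) compound beta — does not account for turns litmus red
(B) compound zeta — UV-active yes; soluble in water yes; turns litmus red yes; effervesces with carbonate yes (via soluble in water → effervesces with carbonate); melting point high yes (via decolorizes bromine → melting point high)
(C) compound delta — UV-active NO; soluble in water yes; turns litmus red yes; effervesces with carbonate yes; melting point high yes
(D) compound kappa — does not account for UV-active, turns litmus red
(B) alone accounts for all the evidence.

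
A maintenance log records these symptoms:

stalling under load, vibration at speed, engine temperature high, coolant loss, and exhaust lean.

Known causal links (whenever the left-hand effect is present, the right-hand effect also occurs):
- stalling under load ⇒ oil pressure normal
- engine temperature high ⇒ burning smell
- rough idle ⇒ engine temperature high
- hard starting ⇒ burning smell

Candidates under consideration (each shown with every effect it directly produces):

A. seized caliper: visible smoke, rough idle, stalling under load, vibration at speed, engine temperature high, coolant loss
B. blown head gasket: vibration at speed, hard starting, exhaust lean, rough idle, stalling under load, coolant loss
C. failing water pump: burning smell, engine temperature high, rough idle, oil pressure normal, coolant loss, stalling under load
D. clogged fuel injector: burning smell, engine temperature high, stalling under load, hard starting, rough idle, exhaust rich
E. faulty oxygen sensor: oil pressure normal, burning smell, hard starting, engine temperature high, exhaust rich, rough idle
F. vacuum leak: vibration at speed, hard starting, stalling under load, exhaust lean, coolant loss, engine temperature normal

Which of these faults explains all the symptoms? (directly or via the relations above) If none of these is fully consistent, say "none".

Per-candidate check:
(A) seized caliper — stalling under load ✓; vibration at speed ✓; engine temperature high ✓; coolant loss ✓; exhaust lean ✗
(B) blown head gasket — stalling under load ✓; vibration at speed ✓; engine temperature high ✓ (by rough idle → engine temperature high); coolant loss ✓; exhaust lean ✓
(C) failing water pump — does not account for vibration at speed, exhaust lean
(D) clogged fuel injector — stalling under load ✓; vibration at speed ✗; engine temperature high ✓; coolant loss ✗; exhaust lean ✗
(E) faulty oxygen sensor — fails on stalling under load, vibration at speed, coolant loss, exhaust lean (predicts exhaust rich, not exhaust lean)
(F) vacuum leak — fails on engine temperature high (predicts engine temperature normal, not engine temperature high)
(B) is the only candidate with no mismatches.

B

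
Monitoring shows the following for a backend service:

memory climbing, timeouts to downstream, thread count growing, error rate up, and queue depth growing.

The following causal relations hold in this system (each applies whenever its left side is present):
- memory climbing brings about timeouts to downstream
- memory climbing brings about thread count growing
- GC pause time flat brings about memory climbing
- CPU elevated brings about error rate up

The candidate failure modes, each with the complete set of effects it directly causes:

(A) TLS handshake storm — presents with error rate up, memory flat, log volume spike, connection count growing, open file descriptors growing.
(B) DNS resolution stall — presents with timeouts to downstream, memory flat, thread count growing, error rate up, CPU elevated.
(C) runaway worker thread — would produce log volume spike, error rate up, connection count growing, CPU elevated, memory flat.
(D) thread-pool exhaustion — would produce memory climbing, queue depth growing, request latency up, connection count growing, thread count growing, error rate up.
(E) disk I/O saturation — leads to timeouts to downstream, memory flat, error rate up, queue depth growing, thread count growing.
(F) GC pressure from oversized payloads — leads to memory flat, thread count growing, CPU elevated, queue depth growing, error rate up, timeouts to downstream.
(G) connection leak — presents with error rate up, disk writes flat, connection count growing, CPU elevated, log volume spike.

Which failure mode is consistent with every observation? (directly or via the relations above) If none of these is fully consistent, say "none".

Per-candidate check:
(A) TLS handshake storm — memory climbing NO; timeouts to downstream NO; thread count growing NO; error rate up yes; queue depth growing NO
(B) DNS resolution stall — fails on memory climbing, queue depth growing (predicts memory flat, not memory climbing)
(C) runaway worker thread — memory climbing NO; timeouts to downstream NO; thread count growing NO; error rate up yes; queue depth growing NO
(D) thread-pool exhaustion — memory climbing yes; timeouts to downstream yes (via memory climbing → timeouts to downstream); thread count growing yes; error rate up yes; queue depth growing yes
(E) disk I/O saturation — memory climbing NO; timeouts to downstream yes; thread count growing yes; error rate up yes; queue depth growing yes
(F) GC pressure from oversized payloads — fails on memory climbing (predicts memory flat, not memory climbing)
(G) connection leak — memory climbing NO; timeouts to downstream NO; thread count growing NO; error rate up yes; queue depth growing NO
Only (D) is consistent with every observation.

D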